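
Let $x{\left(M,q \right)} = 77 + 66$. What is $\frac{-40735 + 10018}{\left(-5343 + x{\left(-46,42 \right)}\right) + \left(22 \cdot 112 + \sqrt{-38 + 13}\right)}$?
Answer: $\frac{84041712}{7485721} + \frac{153585 i}{7485721} \approx 11.227 + 0.020517 i$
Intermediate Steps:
$x{\left(M,q \right)} = 143$
$\frac{-40735 + 10018}{\left(-5343 + x{\left(-46,42 \right)}\right) + \left(22 \cdot 112 + \sqrt{-38 + 13}\right)} = \frac{-40735 + 10018}{\left(-5343 + 143\right) + \left(22 \cdot 112 + \sqrt{-38 + 13}\right)} = - \frac{30717}{-5200 + \left(2464 + \sqrt{-25}\right)} = - \frac{30717}{-5200 + \left(2464 + 5 i\right)} = - \frac{30717}{-2736 + 5 i} = - 30717 \frac{-2736 - 5 i}{7485721} = - \frac{30717 \left(-2736 - 5 i\right)}{7485721}$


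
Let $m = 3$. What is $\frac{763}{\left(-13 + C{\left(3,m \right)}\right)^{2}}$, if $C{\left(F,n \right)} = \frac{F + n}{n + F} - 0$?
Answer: $\frac{763}{144} \approx 5.2986$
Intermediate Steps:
$C{\left(F,n \right)} = 1$ ($C{\left(F,n \right)} = \frac{F + n}{F + n} + 0 = 1 + 0 = 1$)
$\frac{763}{\left(-13 + C{\left(3,m \right)}\right)^{2}} = \frac{763}{\left(-13 + 1\right)^{2}} = \frac{763}{\left(-12\right)^{2}} = \frac{763}{144}$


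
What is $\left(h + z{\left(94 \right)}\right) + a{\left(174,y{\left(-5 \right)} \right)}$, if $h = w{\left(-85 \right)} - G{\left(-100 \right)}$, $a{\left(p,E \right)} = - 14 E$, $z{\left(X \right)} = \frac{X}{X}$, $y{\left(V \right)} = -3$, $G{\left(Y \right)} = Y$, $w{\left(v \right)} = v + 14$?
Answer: $72$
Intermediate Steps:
$w{\left(v \right)} = 14 + v$
$z{\left(X \right)} = 1$
$h = 29$ ($h = \left(14 - 85\right) - -100 = -71 + 100 = 29$)
$\left(h + z{\left(94 \right)}\right) + a{\left(174,y{\left(-5 \right)} \right)} = \left(29 + 1\right) - -42 = 30 + 42 = 72$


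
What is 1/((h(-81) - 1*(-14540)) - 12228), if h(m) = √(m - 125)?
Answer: 1156/2672775 - I*√206/5345550 ≈ 0.00043251 - 2.685e-6*I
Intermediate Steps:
h(m) = √(-125 + m)
1/((h(-81) - 1*(-14540)) - 12228) = 1/((√(-125 - 81) - 1*(-14540)) - 12228) = 1/((√(-206) + 14540) - 12228) = 1/((I*√206 + 14540) - 12228) = 1/((14540 + I*√206) - 12228) = 1/(2312 + I*√206)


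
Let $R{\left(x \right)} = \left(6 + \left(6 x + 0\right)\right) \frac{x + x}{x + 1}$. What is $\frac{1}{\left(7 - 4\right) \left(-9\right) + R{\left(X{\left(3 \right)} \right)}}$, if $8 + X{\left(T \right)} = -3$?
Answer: $- \frac{1}{159} \approx -0.0062893$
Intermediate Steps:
$X{\left(T \right)} = -11$ ($X{\left(T \right)} = -8 - 3 = -11$)
$R{\left(x \right)} = \frac{2 x \left(6 + 6 x\right)}{1 + x}$ ($R{\left(x \right)} = \left(6 + 6 x\right) \frac{2 x}{1 + x} = \frac{2 x \left(6 + 6 x\right)}{1 + x}$)
$\frac{1}{\left(7 - 4\right) \left(-9\right) + R{\left(X{\left(3 \right)} \right)}} = \frac{1}{\left(7 - 4\right) \left(-9\right) + 12 \left(-11\right)} = \frac{1}{3 \left(-9\right) - 132} = \frac{1}{-27 - 132} = \frac{1}{-159} = - \frac{1}{159}$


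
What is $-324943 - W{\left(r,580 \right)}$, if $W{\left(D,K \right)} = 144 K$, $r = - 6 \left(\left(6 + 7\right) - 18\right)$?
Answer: $-408463$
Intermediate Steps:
$r = 30$ ($r = - 6 \left(13 - 18\right) = \left(-6\right) \left(-5\right) = 30$)
$-324943 - W{\left(r,580 \right)} = -324943 - 144 \cdot 580 = -324943 - 83520 = -408463$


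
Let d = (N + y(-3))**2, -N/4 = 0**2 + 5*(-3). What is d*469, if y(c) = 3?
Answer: 1861461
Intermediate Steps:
N = 60 (N = -4*(0**2 + 5*(-3)) = -4*(0 - 15) = -4*(-15) = 60)
d = 3969 (d = (60 + 3)**2 = 63**2 = 3969)
d*469 = 3969*469 = 1861461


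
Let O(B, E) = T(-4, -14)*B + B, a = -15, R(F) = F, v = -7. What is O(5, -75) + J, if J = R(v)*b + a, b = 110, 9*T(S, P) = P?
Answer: -7090/9 ≈ -787.78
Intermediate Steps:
T(S, P) = P/9
O(B, E) = -5*B/9 (O(B, E) = ((⅑)*(-14))*B + B = -14*B/9 + B = -5*B/9)
J = -785 (J = -7*110 - 15 = -770 - 15 = -785)
O(5, -75) + J = -5/9*5 - 785 = -25/9 - 785 = -7090/9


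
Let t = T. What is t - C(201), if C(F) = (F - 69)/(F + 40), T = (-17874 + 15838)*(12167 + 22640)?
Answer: -17078959664/241 ≈ -7.0867e+7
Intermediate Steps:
T = -70867052 (T = -2036*34807 = -70867052)
t = -70867052
C(F) = (-69 + F)/(40 + F)
t - C(201) = -70867052 - (-69 + 201)/(40 + 201) = -70867052 - 132/241 = -17078959664/241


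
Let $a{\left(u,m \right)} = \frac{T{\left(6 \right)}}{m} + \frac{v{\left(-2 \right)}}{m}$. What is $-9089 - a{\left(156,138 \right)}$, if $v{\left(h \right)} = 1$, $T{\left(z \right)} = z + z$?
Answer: $- \frac{1254295}{138} \approx -9089.1$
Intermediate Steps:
$T{\left(z \right)} = 2 z$
$a{\left(u,m \right)} = \frac{13}{m}$ ($a{\left(u,m \right)} = \frac{2 \cdot 6}{m} + 1 \frac{1}{m} = \frac{12}{m} + \frac{1}{m} = \frac{13}{m}$)
$-9089 - a{\left(156,138 \right)} = -9089 - \frac{13}{138} = - \frac{1254295}{138}$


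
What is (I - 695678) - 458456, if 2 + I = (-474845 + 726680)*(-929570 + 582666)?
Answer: -87363722976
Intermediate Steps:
I = -87362568842 (I = -2 + (-474845 + 726680)*(-929570 + 582666) = -2 + 251835*(-346904) = -2 - 87362568840 = -87362568842)
(I - 695678) - 458456 = (-87362568842 - 695678) - 458456 = -87363264520 - 458456 = -87363722976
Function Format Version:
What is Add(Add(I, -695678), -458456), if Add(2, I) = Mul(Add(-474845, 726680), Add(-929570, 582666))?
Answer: -87363722976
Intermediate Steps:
I = -87362568842 (I = Add(-2, Mul(Add(-474845, 726680), Add(-929570, 582666))) = Add(-2, Mul(251835, -346904)) = Add(-2, -87362568840) = -87362568842)
Add(Add(I, -695678), -458456) = Add(Add(-87362568842, -695678), -458456) = Add(-87363264520, -458456) = -87363722976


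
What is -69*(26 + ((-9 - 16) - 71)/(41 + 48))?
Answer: -153042/89 ≈ -1719.6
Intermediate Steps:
-69*(26 + ((-9 - 16) - 71)/(41 + 48)) = -69*(26 + (-25 - 71)/89) = -69*(26 - 96*1/89) = -69*(26 - 96/89) = -69*2218/89 = -153042/89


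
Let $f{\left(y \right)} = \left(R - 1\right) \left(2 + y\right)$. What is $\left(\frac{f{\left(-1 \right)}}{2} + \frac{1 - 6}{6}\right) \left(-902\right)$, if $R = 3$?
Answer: $- \frac{451}{3} \approx -150.33$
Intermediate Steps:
$f{\left(y \right)} = 4 + 2 y$ ($f{\left(y \right)} = \left(3 - 1\right) \left(2 + y\right) = 2 \left(2 + y\right) = 4 + 2 y$)
$\left(\frac{f{\left(-1 \right)}}{2} + \frac{1 - 6}{6}\right) \left(-902\right) = \left(\frac{4 + 2 \left(-1\right)}{2} + \frac{1 - 6}{6}\right) \left(-902\right) = \left(\left(4 - 2\right) \frac{1}{2} + \left(1 - 6\right) \frac{1}{6}\right) \left(-902\right) = \left(2 \cdot \frac{1}{2} - \frac{5}{6}\right) \left(-902\right) = \left(1 - \frac{5}{6}\right) \left(-902\right) = \frac{1}{6} \left(-902\right) = - \frac{451}{3}$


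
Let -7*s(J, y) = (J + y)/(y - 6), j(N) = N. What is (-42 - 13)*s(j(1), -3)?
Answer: 110/63 ≈ 1.7460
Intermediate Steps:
s(J, y) = -(J + y)/(7*(-6 + y)) (s(J, y) = -(J + y)/(7*(y - 6)) = -(J + y)/(7*(-6 + y)))
(-42 - 13)*s(j(1), -3) = (-42 - 13)*((-1*1 - 1*(-3))/(7*(-6 - 3))) = -55*(-1 + 3)/(7*(-9)) = -55*(-1)*2/(7*9) = -55*(-2/63) = 110/63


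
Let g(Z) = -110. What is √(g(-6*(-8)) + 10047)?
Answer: √9937 ≈ 99.684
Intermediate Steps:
√(g(-6*(-8)) + 10047) = √(-110 + 10047) = √9937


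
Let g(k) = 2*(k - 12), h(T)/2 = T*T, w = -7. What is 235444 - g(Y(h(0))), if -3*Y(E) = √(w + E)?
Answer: 235468 + 2*I*√7/3 ≈ 2.3547e+5 + 1.7638*I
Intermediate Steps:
h(T) = 2*T² (h(T) = 2*(T*T) = 2*T²)
Y(E) = -√(-7 + E)/3
g(k) = -24 + 2*k (g(k) = 2*(-12 + k) = -24 + 2*k)
235444 - g(Y(h(0))) = 235444 - (-24 + 2*(-√(-7 + 2*0²)/3)) = 235444 - (-24 + 2*(-√(-7 + 2*0)/3)) = 235444 - (-24 + 2*(-√(-7 + 0)/3)) = 235444 - (-24 + 2*(-I*√7/3)) = 235444 - (-24 - 2*I*√7/3) = 235444 + (24 + 2*I*√7/3) = 235468 + 2*I*√7/3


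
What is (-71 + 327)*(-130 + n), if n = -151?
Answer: -71936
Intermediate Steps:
(-71 + 327)*(-130 + n) = (-71 + 327)*(-130 - 151) = 256*(-281) = -71936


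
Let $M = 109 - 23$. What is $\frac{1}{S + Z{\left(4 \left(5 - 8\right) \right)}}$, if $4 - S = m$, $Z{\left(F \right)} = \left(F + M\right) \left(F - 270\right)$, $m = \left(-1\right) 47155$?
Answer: $\frac{1}{26291} \approx 3.8036 \cdot 10^{-5}$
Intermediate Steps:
$M = 86$ ($M = 109 - 23 = 86$)
$m = -47155$
$Z{\left(F \right)} = \left(-270 + F\right) \left(86 + F\right)$ ($Z{\left(F \right)} = \left(F + 86\right) \left(F - 270\right) = \left(86 + F\right) \left(-270 + F\right) = \left(-270 + F\right) \left(86 + F\right)$)
$S = 47159$ ($S = 4 - -47155 = 4 + 47155 = 47159$)
$\frac{1}{S + Z{\left(4 \left(5 - 8\right) \right)}} = \frac{1}{47159 - \left(23220 - 16 \left(5 - 8\right)^{2} + 184 \cdot 4 \left(5 - 8\right)\right)} = \frac{1}{47159 - \left(23220 - 144 + 184 \cdot 4 \left(-3\right)\right)} = \frac{1}{47159 - \left(21012 - 144\right)} = \frac{1}{47159 + \left(-23220 + 144 + 2208\right)} = \frac{1}{47159 - 20868} = \frac{1}{26291}$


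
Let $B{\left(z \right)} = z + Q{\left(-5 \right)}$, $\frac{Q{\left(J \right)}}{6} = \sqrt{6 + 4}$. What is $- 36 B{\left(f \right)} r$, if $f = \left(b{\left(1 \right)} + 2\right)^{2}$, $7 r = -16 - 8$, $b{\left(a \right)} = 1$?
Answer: $\frac{7776}{7} + \frac{5184 \sqrt{10}}{7} \approx 3452.8$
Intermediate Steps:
$r = - \frac{24}{7}$ ($r = \frac{-16 - 8}{7} = \frac{1}{7} \left(-24\right) = - \frac{24}{7} \approx -3.4286$)
$f = 9$ ($f = \left(1 + 2\right)^{2} = 3^{2} = 9$)
$Q{\left(J \right)} = 6 \sqrt{10}$ ($Q{\left(J \right)} = 6 \sqrt{6 + 4} = 6 \sqrt{10}$)
$B{\left(z \right)} = z + 6 \sqrt{10}$
$- 36 B{\left(f \right)} r = - 36 \left(9 + 6 \sqrt{10}\right) \left(- \frac{24}{7}\right) = \left(-324 - 216 \sqrt{10}\right) \left(- \frac{24}{7}\right) = \frac{7776}{7} + \frac{5184 \sqrt{10}}{7}$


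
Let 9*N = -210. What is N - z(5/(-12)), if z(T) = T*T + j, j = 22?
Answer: -6553/144 ≈ -45.507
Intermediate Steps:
N = -70/3 (N = (⅑)*(-210) = -70/3 ≈ -23.333)
z(T) = 22 + T² (z(T) = T*T + 22 = T² + 22 = 22 + T²)
N - z(5/(-12)) = -70/3 - (22 + (5/(-12))²) = -70/3 - (22 + (5*(-1/12))²) = -70/3 - (22 + (-5/12)²) = -70/3 - (22 + 25/144) = -70/3 - 1*3193/144 = -70/3 - 3193/144 = -6553/144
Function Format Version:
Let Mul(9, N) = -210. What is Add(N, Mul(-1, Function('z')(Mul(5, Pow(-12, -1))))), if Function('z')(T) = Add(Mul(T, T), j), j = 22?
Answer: Rational(-6553, 144) ≈ -45.507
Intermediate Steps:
N = Rational(-70, 3) (N = Mul(Rational(1, 9), -210) = Rational(-70, 3) ≈ -23.333)
Function('z')(T) = Add(22, Pow(T, 2)) (Function('z')(T) = Add(Mul(T, T), 22) = Add(Pow(T, 2), 22) = Add(22, Pow(T, 2)))
Add(N, Mul(-1, Function('z')(Mul(5, Pow(-12, -1))))) = Add(Rational(-70, 3), Mul(-1, Add(22, Pow(Mul(5, Pow(-12, -1)), 2)))) = Add(Rational(-70, 3), Mul(-1, Add(22, Pow(Mul(5, Rational(-1, 12)), 2)))) = Add(Rational(-70, 3), Mul(-1, Add(22, Pow(Rational(-5, 12), 2)))) = Add(Rational(-70, 3), Mul(-1, Add(22, Rational(25, 144)))) = Add(Rational(-70, 3), Mul(-1, Rational(3193, 144))) = Add(Rational(-70, 3), Rational(-3193, 144)) = Rational(-6553, 144)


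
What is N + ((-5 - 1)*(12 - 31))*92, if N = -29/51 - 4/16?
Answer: 2139385/204 ≈ 10487.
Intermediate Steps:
N = -167/204 (N = -29*1/51 - 4*1/16 = -29/51 - 1/4 = -167/204 ≈ -0.81863)
N + ((-5 - 1)*(12 - 31))*92 = -167/204 + ((-5 - 1)*(12 - 31))*92 = -167/204 - 6*(-19)*92 = -167/204 + 114*92 = -167/204 + 10488 = 2139385/204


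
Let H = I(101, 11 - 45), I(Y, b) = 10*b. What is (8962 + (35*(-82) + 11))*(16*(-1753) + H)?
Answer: -173251964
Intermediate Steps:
H = -340 (H = 10*(11 - 45) = 10*(-34) = -340)
(8962 + (35*(-82) + 11))*(16*(-1753) + H) = (8962 + (35*(-82) + 11))*(16*(-1753) - 340) = (8962 + (-2870 + 11))*(-28048 - 340) = (8962 - 2859)*(-28388) = 6103*(-28388) = -173251964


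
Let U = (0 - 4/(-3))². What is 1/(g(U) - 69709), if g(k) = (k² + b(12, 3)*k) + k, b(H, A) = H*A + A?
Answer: -81/5640413 ≈ -1.4361e-5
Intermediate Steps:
b(H, A) = A + A*H (b(H, A) = A*H + A = A + A*H)
U = 16/9 (U = (0 - 4*(-⅓))² = (0 + 4/3)² = (4/3)² = 16/9 ≈ 1.7778)
g(k) = k² + 40*k (g(k) = (k² + (3*(1 + 12))*k) + k = (k² + (3*13)*k) + k = (k² + 39*k) + k = k² + 40*k)
1/(g(U) - 69709) = 1/(16*(40 + 16/9)/9 - 69709) = 1/((16/9)*(376/9) - 69709) = 1/(6016/81 - 69709) = 1/(-5640413/81) = -81/5640413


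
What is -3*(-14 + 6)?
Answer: 24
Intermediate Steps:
-3*(-14 + 6) = -3*(-8) = 24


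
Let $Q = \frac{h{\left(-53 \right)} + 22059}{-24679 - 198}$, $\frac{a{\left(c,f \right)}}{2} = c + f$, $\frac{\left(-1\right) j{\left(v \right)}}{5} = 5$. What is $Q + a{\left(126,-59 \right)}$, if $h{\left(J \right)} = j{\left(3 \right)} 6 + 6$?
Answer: $\frac{3311603}{24877} \approx 133.12$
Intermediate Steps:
$j{\left(v \right)} = -25$ ($j{\left(v \right)} = \left(-5\right) 5 = -25$)
$h{\left(J \right)} = -144$ ($h{\left(J \right)} = \left(-25\right) 6 + 6 = -150 + 6 = -144$)
$a{\left(c,f \right)} = 2 c + 2 f$ ($a{\left(c,f \right)} = 2 \left(c + f\right) = 2 c + 2 f$)
$Q = - \frac{21915}{24877}$ ($Q = \frac{-144 + 22059}{-24679 - 198} = \frac{21915}{-24877} = 21915 \left(- \frac{1}{24877}\right) = - \frac{21915}{24877} \approx -0.88093$)
$Q + a{\left(126,-59 \right)} = - \frac{21915}{24877} + \left(2 \cdot 126 + 2 \left(-59\right)\right) = - \frac{21915}{24877} + \left(252 - 118\right) = - \frac{21915}{24877} + 134 = \frac{3311603}{24877}$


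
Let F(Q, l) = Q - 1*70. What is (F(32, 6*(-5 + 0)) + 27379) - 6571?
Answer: 20770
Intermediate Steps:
F(Q, l) = -70 + Q (F(Q, l) = Q - 70 = -70 + Q)
(F(32, 6*(-5 + 0)) + 27379) - 6571 = ((-70 + 32) + 27379) - 6571 = (-38 + 27379) - 6571 = 27341 - 6571 = 20770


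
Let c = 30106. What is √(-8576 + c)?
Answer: √21530 ≈ 146.73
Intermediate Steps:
√(-8576 + c) = √(-8576 + 30106) = √21530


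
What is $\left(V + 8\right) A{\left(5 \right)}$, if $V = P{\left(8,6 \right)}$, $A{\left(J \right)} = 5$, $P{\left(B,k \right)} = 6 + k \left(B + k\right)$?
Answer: $490$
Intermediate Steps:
$V = 90$ ($V = 6 + 6^{2} + 8 \cdot 6 = 6 + 36 + 48 = 90$)
$\left(V + 8\right) A{\left(5 \right)} = \left(90 + 8\right) 5 = 98 \cdot 5 = 490$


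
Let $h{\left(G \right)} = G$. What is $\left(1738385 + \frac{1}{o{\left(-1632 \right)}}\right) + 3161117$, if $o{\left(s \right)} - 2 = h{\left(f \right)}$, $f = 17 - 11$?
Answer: $\frac{39196017}{8} \approx 4.8995 \cdot 10^{6}$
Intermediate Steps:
$f = 6$
$o{\left(s \right)} = 8$ ($o{\left(s \right)} = 2 + 6 = 8$)
$\left(1738385 + \frac{1}{o{\left(-1632 \right)}}\right) + 3161117 = \left(1738385 + \frac{1}{8}\right) + 3161117 = \frac{13907081}{8} + 3161117 = \frac{39196017}{8}$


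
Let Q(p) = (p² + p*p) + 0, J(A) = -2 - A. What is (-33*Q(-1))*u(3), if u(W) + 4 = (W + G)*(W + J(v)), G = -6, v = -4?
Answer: 1254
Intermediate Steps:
Q(p) = 2*p² (Q(p) = (p² + p²) + 0 = 2*p² + 0 = 2*p²)
u(W) = -4 + (-6 + W)*(2 + W) (u(W) = -4 + (W - 6)*(W + (-2 - 1*(-4))) = -4 + (-6 + W)*(W + (-2 + 4)) = -4 + (-6 + W)*(W + 2) = -4 + (-6 + W)*(2 + W))
(-33*Q(-1))*u(3) = (-66*(-1)²)*(-16 + 3² - 4*3) = (-66)*(-16 + 9 - 12) = -33*2*(-19) = -66*(-19) = 1254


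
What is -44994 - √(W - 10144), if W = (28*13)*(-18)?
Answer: -44994 - 2*I*√4174 ≈ -44994.0 - 129.21*I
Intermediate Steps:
W = -6552 (W = 364*(-18) = -6552)
-44994 - √(W - 10144) = -44994 - √(-6552 - 10144) = -44994 - √(-16696) = -44994 - 2*I*√4174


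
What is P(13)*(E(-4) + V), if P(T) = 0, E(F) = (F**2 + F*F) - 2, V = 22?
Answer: 0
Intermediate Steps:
E(F) = -2 + 2*F**2 (E(F) = (F**2 + F**2) - 2 = 2*F**2 - 2 = -2 + 2*F**2)
P(13)*(E(-4) + V) = 0*((-2 + 2*(-4)**2) + 22) = 0*((-2 + 2*16) + 22) = 0*((-2 + 32) + 22) = 0*(30 + 22) = 0*52 = 0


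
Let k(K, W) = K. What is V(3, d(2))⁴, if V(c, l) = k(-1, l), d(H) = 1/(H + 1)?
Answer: 1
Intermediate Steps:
d(H) = 1/(1 + H)
V(c, l) = -1
V(3, d(2))⁴ = (-1)⁴ = 1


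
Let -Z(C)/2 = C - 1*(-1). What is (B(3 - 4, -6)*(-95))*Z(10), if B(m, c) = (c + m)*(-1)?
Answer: 14630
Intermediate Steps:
Z(C) = -2 - 2*C (Z(C) = -2*(C - 1*(-1)) = -2*(C + 1) = -2*(1 + C) = -2 - 2*C)
B(m, c) = -c - m
(B(3 - 4, -6)*(-95))*Z(10) = ((-1*(-6) - (3 - 4))*(-95))*(-2 - 2*10) = ((6 - 1*(-1))*(-95))*(-2 - 20) = ((6 + 1)*(-95))*(-22) = (7*(-95))*(-22) = -665*(-22) = 14630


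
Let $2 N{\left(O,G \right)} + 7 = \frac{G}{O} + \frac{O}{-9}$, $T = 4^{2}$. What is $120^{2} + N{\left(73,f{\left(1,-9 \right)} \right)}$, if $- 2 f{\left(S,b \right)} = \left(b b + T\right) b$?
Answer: $\frac{37831201}{2628} \approx 14395.0$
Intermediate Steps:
$T = 16$
$f{\left(S,b \right)} = - \frac{b \left(16 + b^{2}\right)}{2}$ ($f{\left(S,b \right)} = - \frac{\left(b b + 16\right) b}{2} = - \frac{\left(b^{2} + 16\right) b}{2} = - \frac{\left(16 + b^{2}\right) b}{2} = - \frac{b \left(16 + b^{2}\right)}{2}$)
$N{\left(O,G \right)} = - \frac{7}{2} - \frac{O}{18} + \frac{G}{2 O}$ ($N{\left(O,G \right)} = - \frac{7}{2} + \frac{\frac{G}{O} + \frac{O}{-9}}{2} = - \frac{7}{2} + \frac{\frac{G}{O} + O \left(- \frac{1}{9}\right)}{2} = - \frac{7}{2} + \frac{\frac{G}{O} - \frac{O}{9}}{2} = - \frac{7}{2} + \frac{- \frac{O}{9} + \frac{G}{O}}{2} = - \frac{7}{2} + \left(- \frac{O}{18} + \frac{G}{2 O}\right) = - \frac{7}{2} - \frac{O}{18} + \frac{G}{2 O}$)
$120^{2} + N{\left(73,f{\left(1,-9 \right)} \right)} = 120^{2} + \frac{9 \left(\left(- \frac{1}{2}\right) \left(-9\right) \left(16 + \left(-9\right)^{2}\right)\right) - 73 \left(63 + 73\right)}{18 \cdot 73} = 14400 + \frac{1}{18} \cdot \frac{1}{73} \left(9 \left(\left(- \frac{1}{2}\right) \left(-9\right) \left(16 + 81\right)\right) - 73 \cdot 136\right) = 14400 + \frac{1}{18} \cdot \frac{1}{73} \left(9 \left(\left(- \frac{1}{2}\right) \left(-9\right) 97\right) - 9928\right) = 14400 + \frac{1}{18} \cdot \frac{1}{73} \left(9 \cdot \frac{873}{2} - 9928\right) = 14400 + \frac{1}{18} \cdot \frac{1}{73} \left(\frac{7857}{2} - 9928\right) = 14400 + \frac{1}{18} \cdot \frac{1}{73} \left(- \frac{11999}{2}\right) = 14400 - \frac{11999}{2628} = \frac{37831201}{2628}$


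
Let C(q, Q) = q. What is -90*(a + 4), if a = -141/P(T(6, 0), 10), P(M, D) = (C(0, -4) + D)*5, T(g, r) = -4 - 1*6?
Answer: -531/5 ≈ -106.20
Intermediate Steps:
T(g, r) = -10 (T(g, r) = -4 - 6 = -10)
P(M, D) = 5*D (P(M, D) = (0 + D)*5 = D*5 = 5*D)
a = -141/50 (a = -141/(5*10) = -141/50 ≈ -2.8200)
-90*(a + 4) = -90*(-141/50 + 4) = -90*59/50 = -531/5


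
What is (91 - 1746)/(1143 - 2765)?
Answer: 1655/1622 ≈ 1.0203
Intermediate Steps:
(91 - 1746)/(1143 - 2765) = -1655/(-1622) = -1655*(-1/1622) = 1655/1622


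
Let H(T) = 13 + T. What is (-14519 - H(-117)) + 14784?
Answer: 369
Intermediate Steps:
(-14519 - H(-117)) + 14784 = (-14519 - (13 - 117)) + 14784 = (-14519 - 1*(-104)) + 14784 = (-14519 + 104) + 14784 = -14415 + 14784 = 369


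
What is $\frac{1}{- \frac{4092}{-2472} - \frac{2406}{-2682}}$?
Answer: $\frac{92082}{235033} \approx 0.39178$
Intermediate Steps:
$\frac{1}{- \frac{4092}{-2472} - \frac{2406}{-2682}} = \frac{1}{\left(-4092\right) \left(- \frac{1}{2472}\right) - - \frac{401}{447}} = \frac{1}{\frac{341}{206} + \frac{401}{447}} = \frac{1}{\frac{235033}{92082}} = \frac{92082}{235033}$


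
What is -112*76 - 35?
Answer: -8547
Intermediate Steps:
-112*76 - 35 = -8512 - 35 = -8547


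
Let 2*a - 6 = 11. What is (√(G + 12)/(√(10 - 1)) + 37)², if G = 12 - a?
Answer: (222 + √62)²/36 ≈ 1467.8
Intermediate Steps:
a = 17/2 (a = 3 + (½)*11 = 3 + 11/2 = 17/2 ≈ 8.5000)
G = 7/2 (G = 12 - 1*17/2 = 12 - 17/2 = 7/2 ≈ 3.5000)
(√(G + 12)/(√(10 - 1)) + 37)² = (√(7/2 + 12)/(√(10 - 1)) + 37)² = (√(31/2)/(√9) + 37)² = ((√62/2)/3 + 37)² = ((√62/2)*(⅓) + 37)² = (√62/6 + 37)² = (37 + √62/6)²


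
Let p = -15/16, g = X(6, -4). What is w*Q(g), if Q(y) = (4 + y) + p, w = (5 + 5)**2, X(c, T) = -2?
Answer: 425/4 ≈ 106.25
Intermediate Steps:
g = -2
p = -15/16 (p = -15*1/16 = -15/16 ≈ -0.93750)
w = 100 (w = 10**2 = 100)
Q(y) = 49/16 + y (Q(y) = (4 + y) - 15/16 = 49/16 + y)
w*Q(g) = 100*(49/16 - 2) = 100*(17/16) = 425/4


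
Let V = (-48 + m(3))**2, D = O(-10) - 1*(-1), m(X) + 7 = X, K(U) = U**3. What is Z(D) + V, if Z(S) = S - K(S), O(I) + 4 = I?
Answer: 4888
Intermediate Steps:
O(I) = -4 + I
m(X) = -7 + X
D = -13 (D = (-4 - 10) - 1*(-1) = -14 + 1 = -13)
Z(S) = S - S**3
V = 2704 (V = (-48 + (-7 + 3))**2 = (-48 - 4)**2 = (-52)**2 = 2704)
Z(D) + V = (-13 - 1*(-13)**3) + 2704 = (-13 - 1*(-2197)) + 2704 = (-13 + 2197) + 2704 = 2184 + 2704 = 4888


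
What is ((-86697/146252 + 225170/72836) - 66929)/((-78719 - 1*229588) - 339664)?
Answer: 178232144241535/1725613298886628 ≈ 0.10329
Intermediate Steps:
((-86697/146252 + 225170/72836) - 66929)/((-78719 - 1*229588) - 339664) = ((-86697*1/146252 + 225170*(1/72836)) - 66929)/((-78719 - 229588) - 339664) = ((-86697/146252 + 112585/36418) - 66929)/(-308307 - 339664) = (6654225037/2663102668 - 66929)/(-647971) = -178232144241535/2663102668*(-1/647971) = 178232144241535/1725613298886628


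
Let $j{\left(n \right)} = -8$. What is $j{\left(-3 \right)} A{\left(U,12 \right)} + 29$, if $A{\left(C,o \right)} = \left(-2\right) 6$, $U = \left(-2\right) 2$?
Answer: $125$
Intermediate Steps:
$U = -4$
$A{\left(C,o \right)} = -12$
$j{\left(-3 \right)} A{\left(U,12 \right)} + 29 = \left(-8\right) \left(-12\right) + 29 = 96 + 29 = 125$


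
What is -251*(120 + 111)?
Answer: -57981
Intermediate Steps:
-251*(120 + 111) = -251*231 = -57981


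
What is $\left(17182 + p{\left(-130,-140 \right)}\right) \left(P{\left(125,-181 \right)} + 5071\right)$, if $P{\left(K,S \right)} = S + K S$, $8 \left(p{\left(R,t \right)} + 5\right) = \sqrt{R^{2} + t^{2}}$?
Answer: $-304634095 - \frac{88675 \sqrt{365}}{4} \approx -3.0506 \cdot 10^{8}$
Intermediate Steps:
$p{\left(R,t \right)} = -5 + \frac{\sqrt{R^{2} + t^{2}}}{8}$
$\left(17182 + p{\left(-130,-140 \right)}\right) \left(P{\left(125,-181 \right)} + 5071\right) = \left(17182 - \left(5 - \frac{\sqrt{\left(-130\right)^{2} + \left(-140\right)^{2}}}{8}\right)\right) \left(- 181 \left(1 + 125\right) + 5071\right) = \left(17182 - \left(5 - \frac{\sqrt{16900 + 19600}}{8}\right)\right) \left(\left(-181\right) 126 + 5071\right) = \left(17182 - \left(5 - \frac{\sqrt{36500}}{8}\right)\right) \left(-22806 + 5071\right) = \left(17182 - \left(5 - \frac{10 \sqrt{365}}{8}\right)\right) \left(-17735\right) = \left(17182 - \left(5 - \frac{5 \sqrt{365}}{4}\right)\right) \left(-17735\right) = \left(17177 + \frac{5 \sqrt{365}}{4}\right) \left(-17735\right) = -304634095 - \frac{88675 \sqrt{365}}{4}$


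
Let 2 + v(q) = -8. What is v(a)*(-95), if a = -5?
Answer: 950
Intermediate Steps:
v(q) = -10 (v(q) = -2 - 8 = -10)
v(a)*(-95) = -10*(-95) = 950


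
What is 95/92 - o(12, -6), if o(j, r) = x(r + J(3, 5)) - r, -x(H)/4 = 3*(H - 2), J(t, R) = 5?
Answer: -3769/92 ≈ -40.967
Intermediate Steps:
x(H) = 24 - 12*H (x(H) = -12*(H - 2) = -12*(-2 + H) = -4*(-6 + 3*H) = 24 - 12*H)
o(j, r) = -36 - 13*r (o(j, r) = (24 - 12*(r + 5)) - r = (24 - 12*(5 + r)) - r = (24 + (-60 - 12*r)) - r = (-36 - 12*r) - r = -36 - 13*r)
95/92 - o(12, -6) = 95/92 - (-36 - 13*(-6)) = 95*(1/92) - (-36 + 78) = 95/92 - 1*42 = 95/92 - 42 = -3769/92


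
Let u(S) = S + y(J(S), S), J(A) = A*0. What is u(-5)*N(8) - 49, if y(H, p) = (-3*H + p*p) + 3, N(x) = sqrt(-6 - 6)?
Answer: -49 + 46*I*sqrt(3) ≈ -49.0 + 79.674*I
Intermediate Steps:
J(A) = 0
N(x) = 2*I*sqrt(3) (N(x) = sqrt(-12) = 2*I*sqrt(3))
y(H, p) = 3 + p**2 - 3*H (y(H, p) = (-3*H + p**2) + 3 = (p**2 - 3*H) + 3 = 3 + p**2 - 3*H)
u(S) = 3 + S + S**2 (u(S) = S + (3 + S**2 - 3*0) = S + (3 + S**2 + 0) = S + (3 + S**2) = 3 + S + S**2)
u(-5)*N(8) - 49 = (3 - 5 + (-5)**2)*(2*I*sqrt(3)) - 49 = (3 - 5 + 25)*(2*I*sqrt(3)) - 49 = 23*(2*I*sqrt(3)) - 49 = 46*I*sqrt(3) - 49 = -49 + 46*I*sqrt(3)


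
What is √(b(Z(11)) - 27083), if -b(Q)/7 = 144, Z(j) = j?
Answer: I*√28091 ≈ 167.6*I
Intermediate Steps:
b(Q) = -1008 (b(Q) = -7*144 = -1008)
√(b(Z(11)) - 27083) = √(-1008 - 27083) = √(-28091) = I*√28091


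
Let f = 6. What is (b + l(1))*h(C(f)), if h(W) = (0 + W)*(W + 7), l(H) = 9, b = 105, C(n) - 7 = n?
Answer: 29640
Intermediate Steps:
C(n) = 7 + n
h(W) = W*(7 + W)
(b + l(1))*h(C(f)) = (105 + 9)*((7 + 6)*(7 + (7 + 6))) = 114*(13*(7 + 13)) = 114*(13*20) = 114*260 = 29640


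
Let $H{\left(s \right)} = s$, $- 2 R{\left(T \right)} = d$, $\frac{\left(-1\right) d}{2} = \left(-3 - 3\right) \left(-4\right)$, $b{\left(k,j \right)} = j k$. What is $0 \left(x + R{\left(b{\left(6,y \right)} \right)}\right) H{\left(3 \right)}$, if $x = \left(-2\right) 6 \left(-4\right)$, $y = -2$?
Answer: $0$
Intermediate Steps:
$d = -48$ ($d = - 2 \left(-3 - 3\right) \left(-4\right) = - 2 \left(\left(-6\right) \left(-4\right)\right) = \left(-2\right) 24 = -48$)
$R{\left(T \right)} = 24$ ($R{\left(T \right)} = \left(- \frac{1}{2}\right) \left(-48\right) = 24$)
$x = 48$ ($x = \left(-12\right) \left(-4\right) = 48$)
$0 \left(x + R{\left(b{\left(6,y \right)} \right)}\right) H{\left(3 \right)} = 0 \left(48 + 24\right) 3 = 0 \cdot 72 \cdot 3 = 0 \cdot 3 = 0$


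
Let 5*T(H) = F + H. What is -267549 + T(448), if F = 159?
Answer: -1337138/5 ≈ -2.6743e+5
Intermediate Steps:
T(H) = 159/5 + H/5 (T(H) = (159 + H)/5 = 159/5 + H/5)
-267549 + T(448) = -267549 + (159/5 + (1/5)*448) = -267549 + (159/5 + 448/5) = -267549 + 607/5 = -1337138/5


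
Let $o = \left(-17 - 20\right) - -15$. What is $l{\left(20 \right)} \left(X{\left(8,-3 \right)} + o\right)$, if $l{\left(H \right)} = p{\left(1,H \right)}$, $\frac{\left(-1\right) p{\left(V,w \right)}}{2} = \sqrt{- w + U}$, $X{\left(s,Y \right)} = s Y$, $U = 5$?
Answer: $92 i \sqrt{15} \approx 356.31 i$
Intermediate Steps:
$X{\left(s,Y \right)} = Y s$
$p{\left(V,w \right)} = - 2 \sqrt{5 - w}$ ($p{\left(V,w \right)} = - 2 \sqrt{- w + 5} = - 2 \sqrt{5 - w}$)
$l{\left(H \right)} = - 2 \sqrt{5 - H}$
$o = -22$ ($o = -37 + \left(-37 + 52\right) = -37 + 15 = -22$)
$l{\left(20 \right)} \left(X{\left(8,-3 \right)} + o\right) = - 2 \sqrt{5 - 20} \left(\left(-3\right) 8 - 22\right) = - 2 \sqrt{5 - 20} \left(-24 - 22\right) = - 2 \sqrt{-15} \left(-46\right) = - 2 i \sqrt{15} \left(-46\right) = 92 i \sqrt{15}$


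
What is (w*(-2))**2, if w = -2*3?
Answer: 144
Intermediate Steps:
w = -6
(w*(-2))**2 = (-6*(-2))**2 = 12**2 = 144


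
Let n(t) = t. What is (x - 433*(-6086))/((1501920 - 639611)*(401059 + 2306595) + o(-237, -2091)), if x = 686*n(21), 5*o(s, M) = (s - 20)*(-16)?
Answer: 6624110/5837086034771 ≈ 1.1348e-6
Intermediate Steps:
o(s, M) = 64 - 16*s/5 (o(s, M) = ((s - 20)*(-16))/5 = ((-20 + s)*(-16))/5 = (320 - 16*s)/5 = 64 - 16*s/5)
x = 14406 (x = 686*21 = 14406)
(x - 433*(-6086))/((1501920 - 639611)*(401059 + 2306595) + o(-237, -2091)) = (14406 - 433*(-6086))/((1501920 - 639611)*(401059 + 2306595) + (64 - 16/5*(-237))) = (14406 + 2635238)/(862309*2707654 + (64 + 3792/5)) = 2649644/(2334834413086 + 4112/5) = 2649644/(11674172069542/5) = 2649644*(5/11674172069542) = 6624110/5837086034771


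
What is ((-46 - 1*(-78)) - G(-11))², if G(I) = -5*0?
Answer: 1024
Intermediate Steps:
G(I) = 0
((-46 - 1*(-78)) - G(-11))² = ((-46 - 1*(-78)) - 1*0)² = ((-46 + 78) + 0)² = (32 + 0)² = 32² = 1024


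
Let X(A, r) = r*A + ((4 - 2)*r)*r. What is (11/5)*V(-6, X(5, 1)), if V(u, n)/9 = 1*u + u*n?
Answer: -4752/5 ≈ -950.40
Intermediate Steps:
X(A, r) = 2*r² + A*r (X(A, r) = A*r + (2*r)*r = A*r + 2*r² = 2*r² + A*r)
V(u, n) = 9*u + 9*n*u (V(u, n) = 9*(1*u + u*n) = 9*(u + n*u) = 9*u + 9*n*u)
(11/5)*V(-6, X(5, 1)) = (11/5)*(9*(-6)*(1 + 1*(5 + 2*1))) = (11*(⅕))*(9*(-6)*(1 + 1*(5 + 2))) = 11*(9*(-6)*(1 + 1*7))/5 = 11*(9*(-6)*(1 + 7))/5 = 11*(9*(-6)*8)/5 = (11/5)*(-432) = -4752/5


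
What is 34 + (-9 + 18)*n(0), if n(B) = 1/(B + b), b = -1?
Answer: 25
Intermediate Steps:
n(B) = 1/(-1 + B) (n(B) = 1/(B - 1) = 1/(-1 + B))
34 + (-9 + 18)*n(0) = 34 + (-9 + 18)/(-1 + 0) = 34 + 9/(-1) = 34 + 9*(-1) = 34 - 9 = 25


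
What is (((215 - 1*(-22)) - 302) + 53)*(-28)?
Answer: 336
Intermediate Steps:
(((215 - 1*(-22)) - 302) + 53)*(-28) = (((215 + 22) - 302) + 53)*(-28) = ((237 - 302) + 53)*(-28) = (-65 + 53)*(-28) = -12*(-28) = 336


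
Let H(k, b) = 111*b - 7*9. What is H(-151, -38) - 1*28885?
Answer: -33166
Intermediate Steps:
H(k, b) = -63 + 111*b (H(k, b) = 111*b - 63 = -63 + 111*b)
H(-151, -38) - 1*28885 = (-63 + 111*(-38)) - 1*28885 = (-63 - 4218) - 28885 = -4281 - 28885 = -33166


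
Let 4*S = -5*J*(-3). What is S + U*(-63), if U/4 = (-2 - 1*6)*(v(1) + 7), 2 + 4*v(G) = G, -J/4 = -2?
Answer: 13638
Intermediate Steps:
J = 8 (J = -4*(-2) = 8)
v(G) = -½ + G/4
U = -216 (U = 4*((-2 - 1*6)*((-½ + (¼)*1) + 7)) = 4*((-2 - 6)*((-½ + ¼) + 7)) = 4*(-8*(-¼ + 7)) = 4*(-8*27/4) = 4*(-54) = -216)
S = 30 (S = (-5*8*(-3))/4 = (-40*(-3))/4 = (¼)*120 = 30)
S + U*(-63) = 30 - 216*(-63) = 30 + 13608 = 13638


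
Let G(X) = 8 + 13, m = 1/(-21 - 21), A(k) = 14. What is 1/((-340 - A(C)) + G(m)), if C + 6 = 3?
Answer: -1/333 ≈ -0.0030030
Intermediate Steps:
C = -3 (C = -6 + 3 = -3)
m = -1/42 (m = 1/(-42) = -1/42 ≈ -0.023810)
G(X) = 21
1/((-340 - A(C)) + G(m)) = 1/((-340 - 1*14) + 21) = 1/((-340 - 14) + 21) = 1/(-354 + 21) = 1/(-333) = -1/333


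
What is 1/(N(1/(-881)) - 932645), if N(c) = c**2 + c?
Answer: -776161/723882676725 ≈ -1.0722e-6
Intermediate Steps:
N(c) = c + c**2
1/(N(1/(-881)) - 932645) = 1/((1 + 1/(-881))/(-881) - 932645) = 1/(-(1 - 1/881)/881 - 932645) = 1/(-1/881*880/881 - 932645) = 1/(-880/776161 - 932645) = 1/(-723882676725/776161) = -776161/723882676725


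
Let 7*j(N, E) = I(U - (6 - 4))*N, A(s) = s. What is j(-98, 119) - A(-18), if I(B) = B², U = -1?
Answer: -108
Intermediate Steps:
j(N, E) = 9*N/7 (j(N, E) = ((-1 - (6 - 4))²*N)/7 = ((-1 - 1*2)²*N)/7 = ((-1 - 2)²*N)/7 = ((-3)²*N)/7 = (9*N)/7 = 9*N/7)
j(-98, 119) - A(-18) = (9/7)*(-98) - 1*(-18) = -126 + 18 = -108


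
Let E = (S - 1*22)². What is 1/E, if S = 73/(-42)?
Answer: 1764/994009 ≈ 0.0017746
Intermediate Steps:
S = -73/42 (S = 73*(-1/42) = -73/42 ≈ -1.7381)
E = 994009/1764 (E = (-73/42 - 1*22)² = (-73/42 - 22)² = (-997/42)² = 994009/1764 ≈ 563.50)
1/E = 1/(994009/1764) = 1764/994009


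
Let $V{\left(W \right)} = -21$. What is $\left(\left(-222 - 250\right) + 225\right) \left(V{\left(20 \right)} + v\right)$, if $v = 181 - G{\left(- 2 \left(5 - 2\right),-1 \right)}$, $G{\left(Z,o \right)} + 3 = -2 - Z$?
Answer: $-39273$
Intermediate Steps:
$G{\left(Z,o \right)} = -5 - Z$ ($G{\left(Z,o \right)} = -3 - \left(2 + Z\right) = -5 - Z$)
$v = 180$ ($v = 181 - \left(-5 - - 2 \left(5 - 2\right)\right) = 181 - \left(-5 - \left(-2\right) 3\right) = 181 - \left(-5 - -6\right) = 181 - \left(-5 + 6\right) = 181 - 1 = 180$)
$\left(\left(-222 - 250\right) + 225\right) \left(V{\left(20 \right)} + v\right) = \left(\left(-222 - 250\right) + 225\right) \left(-21 + 180\right) = \left(-472 + 225\right) 159 = \left(-247\right) 159 = -39273$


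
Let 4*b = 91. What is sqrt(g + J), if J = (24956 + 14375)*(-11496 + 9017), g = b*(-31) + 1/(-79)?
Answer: 3*I*sqrt(270449586157)/158 ≈ 9874.3*I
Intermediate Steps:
b = 91/4 (b = (1/4)*91 = 91/4 ≈ 22.750)
g = -222863/316 (g = (91/4)*(-31) + 1/(-79) = -2821/4 - 1/79 = -222863/316 ≈ -705.26)
J = -97501549 (J = 39331*(-2479) = -97501549)
sqrt(g + J) = sqrt(-222863/316 - 97501549) = sqrt(-30810712347/316) = 3*I*sqrt(270449586157)/158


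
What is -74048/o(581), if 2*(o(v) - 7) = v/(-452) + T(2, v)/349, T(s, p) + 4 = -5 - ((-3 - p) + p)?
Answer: -23361847808/2002991 ≈ -11663.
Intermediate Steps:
T(s, p) = -6 (T(s, p) = -4 + (-5 - ((-3 - p) + p)) = -4 + (-5 - 1*(-3)) = -4 + (-5 + 3) = -4 - 2 = -6)
o(v) = 2440/349 - v/904 (o(v) = 7 + (v/(-452) - 6/349)/2 = 7 + (v*(-1/452) - 6*1/349)/2 = 7 + (-v/452 - 6/349)/2 = 7 + (-6/349 - v/452)/2 = 7 + (-3/349 - v/904) = 2440/349 - v/904)
-74048/o(581) = -74048/(2440/349 - 1/904*581) = -74048/(2440/349 - 581/904) = -74048/2002991/315496 = -74048*315496/2002991 = -23361847808/2002991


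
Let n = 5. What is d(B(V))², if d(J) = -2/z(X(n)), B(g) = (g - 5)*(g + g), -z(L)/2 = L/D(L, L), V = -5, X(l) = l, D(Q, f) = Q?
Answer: 1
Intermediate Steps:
z(L) = -2 (z(L) = -2*L/L = -2*1 = -2)
B(g) = 2*g*(-5 + g) (B(g) = (-5 + g)*(2*g) = 2*g*(-5 + g))
d(J) = 1 (d(J) = -2/(-2) = -2*(-½) = 1)
d(B(V))² = 1² = 1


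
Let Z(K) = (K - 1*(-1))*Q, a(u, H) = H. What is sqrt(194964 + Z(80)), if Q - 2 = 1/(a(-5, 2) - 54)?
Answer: sqrt(131904123)/26 ≈ 441.73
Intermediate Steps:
Q = 103/52 (Q = 2 + 1/(2 - 54) = 2 + 1/(-52) = 2 - 1/52 = 103/52 ≈ 1.9808)
Z(K) = 103/52 + 103*K/52 (Z(K) = (K - 1*(-1))*(103/52) = (K + 1)*(103/52) = (1 + K)*(103/52) = 103/52 + 103*K/52)
sqrt(194964 + Z(80)) = sqrt(194964 + (103/52 + (103/52)*80)) = sqrt(194964 + (103/52 + 2060/13)) = sqrt(194964 + 8343/52) = sqrt(10146471/52) = sqrt(131904123)/26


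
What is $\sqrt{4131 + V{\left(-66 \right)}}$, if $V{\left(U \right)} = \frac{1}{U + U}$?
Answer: $\frac{\sqrt{17994603}}{66} \approx 64.273$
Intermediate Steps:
$V{\left(U \right)} = \frac{1}{2 U}$
$\sqrt{4131 + V{\left(-66 \right)}} = \sqrt{4131 + \frac{1}{2 \left(-66\right)}} = \sqrt{4131 + \frac{1}{2} \left(- \frac{1}{66}\right)} = \sqrt{4131 - \frac{1}{132}} = \sqrt{\frac{545291}{132}} = \frac{\sqrt{17994603}}{66}$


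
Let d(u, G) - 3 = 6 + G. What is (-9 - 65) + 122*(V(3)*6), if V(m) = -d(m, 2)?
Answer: -8126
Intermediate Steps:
d(u, G) = 9 + G (d(u, G) = 3 + (6 + G) = 9 + G)
V(m) = -11 (V(m) = -(9 + 2) = -1*11 = -11)
(-9 - 65) + 122*(V(3)*6) = (-9 - 65) + 122*(-11*6) = -74 + 122*(-66) = -74 - 8052 = -8126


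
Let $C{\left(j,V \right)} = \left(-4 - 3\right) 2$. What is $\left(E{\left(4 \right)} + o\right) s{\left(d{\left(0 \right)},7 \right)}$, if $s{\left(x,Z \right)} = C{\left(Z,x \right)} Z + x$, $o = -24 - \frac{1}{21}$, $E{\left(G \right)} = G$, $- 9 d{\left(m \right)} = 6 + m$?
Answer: $\frac{124616}{63} \approx 1978.0$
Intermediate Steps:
$d{\left(m \right)} = - \frac{2}{3} - \frac{m}{9}$ ($d{\left(m \right)} = - \frac{6 + m}{9} = - \frac{2}{3} - \frac{m}{9}$)
$o = - \frac{505}{21}$ ($o = -24 - \frac{1}{21} = - \frac{505}{21} \approx -24.048$)
$C{\left(j,V \right)} = -14$ ($C{\left(j,V \right)} = \left(-7\right) 2 = -14$)
$s{\left(x,Z \right)} = x - 14 Z$ ($s{\left(x,Z \right)} = - 14 Z + x = x - 14 Z$)
$\left(E{\left(4 \right)} + o\right) s{\left(d{\left(0 \right)},7 \right)} = \left(4 - \frac{505}{21}\right) \left(\left(- \frac{2}{3} - 0\right) - 98\right) = - \frac{421 \left(\left(- \frac{2}{3} + 0\right) - 98\right)}{21} = - \frac{421 \left(- \frac{2}{3} - 98\right)}{21} = \left(- \frac{421}{21}\right) \left(- \frac{296}{3}\right) = \frac{124616}{63}$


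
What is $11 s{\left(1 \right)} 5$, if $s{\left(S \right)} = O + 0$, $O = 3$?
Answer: $165$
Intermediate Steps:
$s{\left(S \right)} = 3$ ($s{\left(S \right)} = 3 + 0 = 3$)
$11 s{\left(1 \right)} 5 = 11 \cdot 3 \cdot 5 = 33 \cdot 5 = 165$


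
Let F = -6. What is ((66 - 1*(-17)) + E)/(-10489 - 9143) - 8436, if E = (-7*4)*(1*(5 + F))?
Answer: -55205221/6544 ≈ -8436.0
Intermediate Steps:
E = 28 (E = (-7*4)*(1*(5 - 6)) = -28*(-1) = 28)
((66 - 1*(-17)) + E)/(-10489 - 9143) - 8436 = ((66 - 1*(-17)) + 28)/(-10489 - 9143) - 8436 = ((66 + 17) + 28)/(-19632) - 8436 = (83 + 28)*(-1/19632) - 8436 = 111*(-1/19632) - 8436 = -37/6544 - 8436 = -55205221/6544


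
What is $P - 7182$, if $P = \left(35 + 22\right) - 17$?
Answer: $-7142$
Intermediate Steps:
$P = 40$ ($P = 57 - 17 = 40$)
$P - 7182 = 40 - 7182 = -7142$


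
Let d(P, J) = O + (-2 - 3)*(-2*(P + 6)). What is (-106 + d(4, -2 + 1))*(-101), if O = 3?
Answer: 303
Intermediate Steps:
d(P, J) = 63 + 10*P (d(P, J) = 3 + (-2 - 3)*(-2*(P + 6)) = 3 - (-10)*(6 + P) = 3 - 5*(-12 - 2*P) = 3 + (60 + 10*P) = 63 + 10*P)
(-106 + d(4, -2 + 1))*(-101) = (-106 + (63 + 10*4))*(-101) = (-106 + (63 + 40))*(-101) = (-106 + 103)*(-101) = -3*(-101) = 303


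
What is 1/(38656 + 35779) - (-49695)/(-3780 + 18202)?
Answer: 3699061747/1073501570 ≈ 3.4458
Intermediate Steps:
1/(38656 + 35779) - (-49695)/(-3780 + 18202) = 1/74435 - (-49695)/14422 = 1/74435 - 1*(-49695/14422) = 1/74435 + 49695/14422 = 3699061747/1073501570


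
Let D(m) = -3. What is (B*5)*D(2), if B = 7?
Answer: -105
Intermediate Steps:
(B*5)*D(2) = (7*5)*(-3) = 35*(-3) = -105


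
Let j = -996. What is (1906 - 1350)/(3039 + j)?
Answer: 556/2043 ≈ 0.27215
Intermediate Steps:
(1906 - 1350)/(3039 + j) = (1906 - 1350)/(3039 - 996) = 556/2043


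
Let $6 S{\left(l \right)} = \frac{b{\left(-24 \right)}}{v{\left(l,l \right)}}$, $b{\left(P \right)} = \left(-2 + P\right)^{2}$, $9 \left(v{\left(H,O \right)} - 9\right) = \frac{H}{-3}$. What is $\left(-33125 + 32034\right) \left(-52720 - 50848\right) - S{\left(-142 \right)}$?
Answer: $\frac{43502181838}{385} \approx 1.1299 \cdot 10^{8}$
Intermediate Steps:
$v{\left(H,O \right)} = 9 - \frac{H}{27}$ ($v{\left(H,O \right)} = 9 + \frac{H \frac{1}{-3}}{9} = 9 + \frac{H \left(- \frac{1}{3}\right)}{9} = 9 + \frac{\left(- \frac{1}{3}\right) H}{9} = 9 - \frac{H}{27}$)
$S{\left(l \right)} = \frac{338}{3 \left(9 - \frac{l}{27}\right)}$ ($S{\left(l \right)} = \frac{\left(-2 - 24\right)^{2} \frac{1}{9 - \frac{l}{27}}}{6} = \frac{\left(-26\right)^{2} \frac{1}{9 - \frac{l}{27}}}{6} = \frac{676 \frac{1}{9 - \frac{l}{27}}}{6} = \frac{338}{3 \left(9 - \frac{l}{27}\right)}$)
$\left(-33125 + 32034\right) \left(-52720 - 50848\right) - S{\left(-142 \right)} = \left(-33125 + 32034\right) \left(-52720 - 50848\right) - - \frac{3042}{-243 - 142} = \left(-1091\right) \left(-103568\right) - - \frac{3042}{-385} = 112992688 - \left(-3042\right) \left(- \frac{1}{385}\right) = 112992688 - \frac{3042}{385} = \frac{43502181838}{385}$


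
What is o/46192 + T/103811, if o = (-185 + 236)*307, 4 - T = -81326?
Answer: 5382164187/4795237712 ≈ 1.1224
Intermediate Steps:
T = 81330 (T = 4 - 1*(-81326) = 4 + 81326 = 81330)
o = 15657 (o = 51*307 = 15657)
o/46192 + T/103811 = 15657/46192 + 81330/103811 = 5382164187/4795237712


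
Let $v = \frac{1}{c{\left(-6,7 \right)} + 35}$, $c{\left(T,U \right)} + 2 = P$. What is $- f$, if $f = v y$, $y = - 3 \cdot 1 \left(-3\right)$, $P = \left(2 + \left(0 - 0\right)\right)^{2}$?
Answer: $- \frac{9}{37} \approx -0.24324$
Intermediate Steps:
$P = 4$ ($P = \left(2 + \left(0 + 0\right)\right)^{2} = \left(2 + 0\right)^{2} = 2^{2} = 4$)
$c{\left(T,U \right)} = 2$ ($c{\left(T,U \right)} = -2 + 4 = 2$)
$y = 9$ ($y = \left(-3\right) \left(-3\right) = 9$)
$v = \frac{1}{37}$ ($v = \frac{1}{2 + 35} = \frac{1}{37} \approx 0.027027$)
$f = \frac{9}{37}$ ($f = \frac{1}{37} \cdot 9 = \frac{9}{37} \approx 0.24324$)
$- f = \left(-1\right) \frac{9}{37} = - \frac{9}{37}$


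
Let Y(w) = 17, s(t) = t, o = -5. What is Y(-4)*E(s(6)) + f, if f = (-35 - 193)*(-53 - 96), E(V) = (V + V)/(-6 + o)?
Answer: 373488/11 ≈ 33953.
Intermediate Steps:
E(V) = -2*V/11 (E(V) = (V + V)/(-6 - 5) = (2*V)/(-11) = (2*V)*(-1/11) = -2*V/11)
f = 33972 (f = -228*(-149) = 33972)
Y(-4)*E(s(6)) + f = 17*(-2/11*6) + 33972 = 17*(-12/11) + 33972 = -204/11 + 33972 = 373488/11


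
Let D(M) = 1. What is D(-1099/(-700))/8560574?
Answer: 1/8560574 ≈ 1.1681e-7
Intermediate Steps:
D(-1099/(-700))/8560574 = 1/8560574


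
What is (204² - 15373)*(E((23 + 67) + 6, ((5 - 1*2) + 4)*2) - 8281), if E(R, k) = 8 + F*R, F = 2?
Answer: -212069683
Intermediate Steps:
E(R, k) = 8 + 2*R
(204² - 15373)*(E((23 + 67) + 6, ((5 - 1*2) + 4)*2) - 8281) = (204² - 15373)*((8 + 2*((23 + 67) + 6)) - 8281) = (41616 - 15373)*((8 + 2*(90 + 6)) - 8281) = 26243*((8 + 2*96) - 8281) = 26243*((8 + 192) - 8281) = 26243*(200 - 8281) = 26243*(-8081) = -212069683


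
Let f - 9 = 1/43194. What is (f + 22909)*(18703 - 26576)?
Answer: -7793640892189/43194 ≈ -1.8043e+8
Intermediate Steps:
f = 388747/43194 (f = 9 + 1/43194 = 388747/43194 ≈ 9.0000)
(f + 22909)*(18703 - 26576) = (388747/43194 + 22909)*(18703 - 26576) = (989920093/43194)*(-7873) = -7793640892189/43194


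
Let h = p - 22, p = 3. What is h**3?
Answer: -6859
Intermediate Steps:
h = -19 (h = 3 - 22 = -19)
h**3 = (-19)**3 = -6859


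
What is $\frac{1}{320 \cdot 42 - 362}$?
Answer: $\frac{1}{13078} \approx 7.6464 \cdot 10^{-5}$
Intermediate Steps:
$\frac{1}{320 \cdot 42 - 362} = \frac{1}{13440 - 362} = \frac{1}{13078}$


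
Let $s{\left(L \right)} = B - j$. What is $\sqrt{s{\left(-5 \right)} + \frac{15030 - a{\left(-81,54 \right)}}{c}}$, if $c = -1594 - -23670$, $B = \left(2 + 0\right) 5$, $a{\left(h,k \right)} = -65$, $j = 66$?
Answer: $\frac{i \sqrt{6739587559}}{11038} \approx 7.4375 i$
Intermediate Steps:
$B = 10$ ($B = 2 \cdot 5 = 10$)
$s{\left(L \right)} = -56$ ($s{\left(L \right)} = 10 - 66 = -56$)
$c = 22076$ ($c = -1594 + 23670 = 22076$)
$\sqrt{s{\left(-5 \right)} + \frac{15030 - a{\left(-81,54 \right)}}{c}} = \sqrt{-56 + \frac{15030 - -65}{22076}} = \sqrt{-56 + \left(15030 + 65\right) \frac{1}{22076}} = \sqrt{-56 + 15095 \cdot \frac{1}{22076}} = \sqrt{-56 + \frac{15095}{22076}} = \sqrt{- \frac{1221161}{22076}} = \frac{i \sqrt{6739587559}}{11038}$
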